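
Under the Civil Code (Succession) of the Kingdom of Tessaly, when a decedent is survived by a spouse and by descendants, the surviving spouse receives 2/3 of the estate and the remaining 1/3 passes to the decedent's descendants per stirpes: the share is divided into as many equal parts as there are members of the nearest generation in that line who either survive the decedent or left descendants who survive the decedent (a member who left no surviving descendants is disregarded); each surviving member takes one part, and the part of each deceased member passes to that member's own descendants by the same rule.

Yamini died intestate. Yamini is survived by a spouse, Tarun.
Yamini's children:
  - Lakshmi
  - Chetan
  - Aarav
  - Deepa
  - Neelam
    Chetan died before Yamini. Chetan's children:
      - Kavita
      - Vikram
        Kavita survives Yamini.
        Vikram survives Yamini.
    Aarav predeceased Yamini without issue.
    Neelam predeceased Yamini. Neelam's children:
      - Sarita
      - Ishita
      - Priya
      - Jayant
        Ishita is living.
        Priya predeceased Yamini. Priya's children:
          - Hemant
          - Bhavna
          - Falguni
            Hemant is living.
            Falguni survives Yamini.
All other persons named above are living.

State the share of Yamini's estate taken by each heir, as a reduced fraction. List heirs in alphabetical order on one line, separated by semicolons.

Tarun, as surviving spouse, takes 2/3.
The remaining 1/3 passes to Yamini's descendants per stirpes.
Aarav left no surviving issue, so that branch lapses and is disregarded.
The 1/3 is divided into 4 equal shares of 1/12 among Lakshmi, Chetan, Deepa, Neelam.
Lakshmi is living and takes 1/12.
Chetan predeceased; the 1/12 allotted to Chetan's branch passes to Chetan's issue by representation.
The 1/12 is divided into 2 equal shares of 1/24 among Kavita, Vikram.
Kavita is living and takes 1/24.
Vikram is living and takes 1/24.
Deepa is living and takes 1/12.
Neelam predeceased; the 1/12 allotted to Neelam's branch passes to Neelam's issue by representation.
The 1/12 is divided into 4 equal shares of 1/48 among Sarita, Ishita, Priya, Jayant.
Sarita is living and takes 1/48.
Ishita is living and takes 1/48.
Priya predeceased; the 1/48 allotted to Priya's branch passes to Priya's issue by representation.
The 1/48 is divided into 3 equal shares of 1/144 among Hemant, Bhavna, Falguni.
Hemant is living and takes 1/144.
Bhavna is living and takes 1/144.
Falguni is living and takes 1/144.
Jayant is living and takes 1/48.

Bhavna 1/144; Deepa 1/12; Falguni 1/144; Hemant 1/144; Ishita 1/48; Jayant 1/48; Kavita 1/24; Lakshmi 1/12; Sarita 1/48; Tarun 2/3; Vikram 1/24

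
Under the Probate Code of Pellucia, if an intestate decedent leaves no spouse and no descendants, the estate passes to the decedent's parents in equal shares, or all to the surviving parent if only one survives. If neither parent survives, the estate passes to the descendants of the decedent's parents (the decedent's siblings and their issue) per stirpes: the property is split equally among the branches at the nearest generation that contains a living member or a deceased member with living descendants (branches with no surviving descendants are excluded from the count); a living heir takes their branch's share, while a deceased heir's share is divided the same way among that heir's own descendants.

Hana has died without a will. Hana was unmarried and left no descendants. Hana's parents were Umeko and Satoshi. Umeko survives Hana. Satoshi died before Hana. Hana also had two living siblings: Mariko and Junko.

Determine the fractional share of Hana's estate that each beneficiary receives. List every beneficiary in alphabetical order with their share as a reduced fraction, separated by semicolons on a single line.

Umeko 1

Only one parent, Umeko, survives, so Umeko takes the entire estate. The siblings take nothing because a surviving parent has priority.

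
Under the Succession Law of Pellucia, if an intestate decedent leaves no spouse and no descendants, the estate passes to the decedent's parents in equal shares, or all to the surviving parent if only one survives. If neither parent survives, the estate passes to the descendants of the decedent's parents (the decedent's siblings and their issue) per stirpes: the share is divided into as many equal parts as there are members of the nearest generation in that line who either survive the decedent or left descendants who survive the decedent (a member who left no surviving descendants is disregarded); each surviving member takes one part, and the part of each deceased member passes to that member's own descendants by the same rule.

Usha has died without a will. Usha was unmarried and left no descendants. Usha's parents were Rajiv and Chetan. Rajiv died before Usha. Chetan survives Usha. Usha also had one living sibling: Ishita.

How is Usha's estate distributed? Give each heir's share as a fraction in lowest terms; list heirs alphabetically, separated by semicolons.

Chetan 1

Only one parent, Chetan, survives, so Chetan takes the entire estate. The siblings take nothing because a surviving parent has priority.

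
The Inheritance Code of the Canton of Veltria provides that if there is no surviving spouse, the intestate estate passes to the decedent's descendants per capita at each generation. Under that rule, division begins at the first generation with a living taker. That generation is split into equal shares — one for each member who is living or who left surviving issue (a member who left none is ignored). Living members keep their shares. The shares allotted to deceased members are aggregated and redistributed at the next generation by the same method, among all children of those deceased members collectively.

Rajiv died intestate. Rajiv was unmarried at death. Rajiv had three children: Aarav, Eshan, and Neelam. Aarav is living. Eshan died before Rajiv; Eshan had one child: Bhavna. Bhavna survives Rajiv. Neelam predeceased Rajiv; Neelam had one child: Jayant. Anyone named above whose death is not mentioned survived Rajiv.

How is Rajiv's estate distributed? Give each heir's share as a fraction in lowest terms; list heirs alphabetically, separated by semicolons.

Aarav 1/3; Bhavna 1/3; Jayant 1/3

There is no surviving spouse, so the entire estate passes to Rajiv's descendants per capita at each generation.
At generation 1 (Aarav, Eshan, Neelam) there are 3 shares of (1)/3 = 1/3 each.
Living: Aarav — each takes 1/3.
Deceased: Eshan and Neelam. Their combined 2/3 is pooled and carried to generation 2.
At generation 2 (Bhavna, Jayant) there are 2 shares of (2/3)/2 = 1/3 each.
Living: Bhavna and Jayant — each takes 1/3.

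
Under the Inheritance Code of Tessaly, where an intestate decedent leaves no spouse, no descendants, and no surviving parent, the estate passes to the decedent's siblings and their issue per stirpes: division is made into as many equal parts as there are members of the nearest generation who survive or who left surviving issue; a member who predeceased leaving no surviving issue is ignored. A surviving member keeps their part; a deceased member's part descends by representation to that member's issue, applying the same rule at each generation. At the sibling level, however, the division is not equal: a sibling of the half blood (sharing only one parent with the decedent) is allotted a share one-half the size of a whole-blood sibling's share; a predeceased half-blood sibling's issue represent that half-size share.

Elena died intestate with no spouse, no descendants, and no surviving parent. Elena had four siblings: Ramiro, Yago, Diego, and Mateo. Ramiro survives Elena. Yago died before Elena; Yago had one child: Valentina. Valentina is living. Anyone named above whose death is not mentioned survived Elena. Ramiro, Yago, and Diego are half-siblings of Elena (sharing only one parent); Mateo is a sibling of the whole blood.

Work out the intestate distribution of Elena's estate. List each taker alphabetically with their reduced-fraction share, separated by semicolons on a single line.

Diego 1/5; Mateo 2/5; Ramiro 1/5; Valentina 1/5

No spouse, descendants, or parent survives, so the estate passes to Elena's siblings per stirpes.
Half-blood siblings count for one-half the weight of whole-blood siblings at the initial division.
Dividing 1 in proportion to weights (total weight 5/2): Ramiro (weight 1/2) → 1/5; Yago (weight 1/2) → 1/5; Diego (weight 1/2) → 1/5; Mateo (weight 1) → 2/5.
Ramiro is living and takes 1/5.
Yago predeceased; the 1/5 allotted to Yago's branch passes to Yago's issue by representation.
Valentina is the sole taker at this level and receives the full 1/5.
Diego is living and takes 1/5.
Mateo is living and takes 2/5.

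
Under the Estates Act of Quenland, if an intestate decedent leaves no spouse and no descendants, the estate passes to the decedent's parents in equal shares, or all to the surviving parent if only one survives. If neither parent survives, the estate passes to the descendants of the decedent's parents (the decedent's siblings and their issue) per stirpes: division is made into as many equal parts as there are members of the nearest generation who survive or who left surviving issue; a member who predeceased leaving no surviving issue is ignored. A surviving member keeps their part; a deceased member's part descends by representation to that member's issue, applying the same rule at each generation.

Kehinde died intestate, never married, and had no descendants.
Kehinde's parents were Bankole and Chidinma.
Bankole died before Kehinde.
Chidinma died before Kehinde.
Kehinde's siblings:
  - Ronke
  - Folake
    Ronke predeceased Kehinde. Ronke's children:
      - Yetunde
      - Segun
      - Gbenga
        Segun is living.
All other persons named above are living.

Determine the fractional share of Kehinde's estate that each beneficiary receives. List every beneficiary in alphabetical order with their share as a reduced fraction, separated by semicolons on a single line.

Folake 1/2; Gbenga 1/6; Segun 1/6; Yetunde 1/6

Neither parent survives and there are no descendants, so the estate passes to Kehinde's siblings and their issue per stirpes.
The estate is divided into 2 equal shares of 1/2 among Ronke, Folake.
Ronke predeceased; the 1/2 allotted to Ronke's branch passes to Ronke's issue by representation.
The 1/2 is divided into 3 equal shares of 1/6 among Yetunde, Segun, Gbenga.
Yetunde is living and takes 1/6.
Segun is living and takes 1/6.
Gbenga is living and takes 1/6.
Folake is living and takes 1/2.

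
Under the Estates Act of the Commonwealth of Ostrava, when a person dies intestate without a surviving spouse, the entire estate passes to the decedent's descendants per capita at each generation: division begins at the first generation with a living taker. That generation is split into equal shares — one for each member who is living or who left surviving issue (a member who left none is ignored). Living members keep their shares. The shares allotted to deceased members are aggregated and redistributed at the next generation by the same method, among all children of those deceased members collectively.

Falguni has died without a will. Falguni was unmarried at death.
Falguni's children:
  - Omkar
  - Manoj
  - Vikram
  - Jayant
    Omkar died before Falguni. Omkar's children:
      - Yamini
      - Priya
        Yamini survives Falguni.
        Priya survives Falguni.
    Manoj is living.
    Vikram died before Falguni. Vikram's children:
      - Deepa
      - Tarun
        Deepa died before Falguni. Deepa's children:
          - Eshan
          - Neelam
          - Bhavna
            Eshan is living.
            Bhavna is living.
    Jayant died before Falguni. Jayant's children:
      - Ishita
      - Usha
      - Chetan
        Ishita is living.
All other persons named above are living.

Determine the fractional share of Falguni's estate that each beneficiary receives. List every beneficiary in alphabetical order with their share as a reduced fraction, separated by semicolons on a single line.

Bhavna 1/28; Chetan 3/28; Eshan 1/28; Ishita 3/28; Manoj 1/4; Neelam 1/28; Priya 3/28; Tarun 3/28; Usha 3/28; Yamini 3/28

There is no surviving spouse, so the entire estate passes to Falguni's descendants per capita at each generation.
At generation 1 (Omkar, Manoj, Vikram, Jayant) there are 4 shares of (1)/4 = 1/4 each.
Living: Manoj — each takes 1/4.
Deceased: Omkar, Vikram, and Jayant. Their combined 3/4 is pooled and carried to generation 2.
At generation 2 (Yamini, Priya, Deepa, Tarun, Ishita, Usha, Chetan) there are 7 shares of (3/4)/7 = 3/28 each.
Living: Yamini, Priya, Tarun, Ishita, Usha, and Chetan — each takes 3/28.
Deceased: Deepa. That 3/28 share is carried to generation 3.
At generation 3 (Eshan, Neelam, Bhavna) there are 3 shares of (3/28)/3 = 1/28 each.
Living: Eshan, Neelam, and Bhavna — each takes 1/28.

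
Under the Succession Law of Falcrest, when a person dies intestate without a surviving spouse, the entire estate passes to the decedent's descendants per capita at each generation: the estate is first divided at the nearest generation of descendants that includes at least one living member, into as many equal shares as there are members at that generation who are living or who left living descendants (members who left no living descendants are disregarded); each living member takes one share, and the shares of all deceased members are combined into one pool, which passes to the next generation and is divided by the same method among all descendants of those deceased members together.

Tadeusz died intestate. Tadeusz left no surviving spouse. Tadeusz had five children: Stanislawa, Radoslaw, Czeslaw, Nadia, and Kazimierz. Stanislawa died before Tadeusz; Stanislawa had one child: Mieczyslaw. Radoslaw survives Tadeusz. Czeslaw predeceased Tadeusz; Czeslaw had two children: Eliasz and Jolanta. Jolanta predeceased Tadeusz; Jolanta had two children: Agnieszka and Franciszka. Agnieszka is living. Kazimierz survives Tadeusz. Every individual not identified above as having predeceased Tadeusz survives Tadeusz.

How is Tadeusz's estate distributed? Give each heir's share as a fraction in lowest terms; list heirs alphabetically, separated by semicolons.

Agnieszka 1/15; Eliasz 2/15; Franciszka 1/15; Kazimierz 1/5; Mieczyslaw 2/15; Nadia 1/5; Radoslaw 1/5

There is no surviving spouse, so the entire estate passes to Tadeusz's descendants per capita at each generation.
At generation 1 (Stanislawa, Radoslaw, Czeslaw, Nadia, Kazimierz) there are 5 shares of (1)/5 = 1/5 each.
Living: Radoslaw, Nadia, and Kazimierz — each takes 1/5.
Deceased: Stanislawa and Czeslaw. Their combined 2/5 is pooled and carried to generation 2.
At generation 2 (Mieczyslaw, Eliasz, Jolanta) there are 3 shares of (2/5)/3 = 2/15 each.
Living: Mieczyslaw and Eliasz — each takes 2/15.
Deceased: Jolanta. That 2/15 share is carried to generation 3.
At generation 3 (Agnieszka, Franciszka) there are 2 shares of (2/15)/2 = 1/15 each.
Living: Agnieszka and Franciszka — each takes 1/15.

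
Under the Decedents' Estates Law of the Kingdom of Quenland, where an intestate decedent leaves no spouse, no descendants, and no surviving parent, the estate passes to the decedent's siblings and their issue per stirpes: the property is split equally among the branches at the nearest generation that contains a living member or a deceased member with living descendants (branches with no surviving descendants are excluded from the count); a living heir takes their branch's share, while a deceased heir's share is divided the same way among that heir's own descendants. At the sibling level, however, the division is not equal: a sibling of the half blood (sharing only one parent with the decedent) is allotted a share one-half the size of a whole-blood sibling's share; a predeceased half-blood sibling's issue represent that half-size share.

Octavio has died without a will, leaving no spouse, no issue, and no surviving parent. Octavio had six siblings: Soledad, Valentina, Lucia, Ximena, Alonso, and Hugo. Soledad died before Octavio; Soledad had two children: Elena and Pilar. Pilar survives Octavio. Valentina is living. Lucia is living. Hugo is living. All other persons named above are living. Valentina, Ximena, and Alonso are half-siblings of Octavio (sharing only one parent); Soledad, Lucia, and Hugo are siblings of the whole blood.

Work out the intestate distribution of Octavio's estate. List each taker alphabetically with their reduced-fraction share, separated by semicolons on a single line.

Alonso 1/9; Elena 1/9; Hugo 2/9; Lucia 2/9; Pilar 1/9; Valentina 1/9; Ximena 1/9

No spouse, descendants, or parent survives, so the estate passes to Octavio's siblings per stirpes.
Half-blood siblings count for one-half the weight of whole-blood siblings at the initial division.
Dividing 1 in proportion to weights (total weight 9/2): Soledad (weight 1) → 2/9; Valentina (weight 1/2) → 1/9; Lucia (weight 1) → 2/9; Ximena (weight 1/2) → 1/9; Alonso (weight 1/2) → 1/9; Hugo (weight 1) → 2/9.
Soledad predeceased; the 2/9 allotted to Soledad's branch passes to Soledad's issue by representation.
The 2/9 is divided into 2 equal shares of 1/9 among Elena, Pilar.
Elena is living and takes 1/9.
Pilar is living and takes 1/9.
Valentina is living and takes 1/9.
Lucia is living and takes 2/9.
Ximena is living and takes 1/9.
Alonso is living and takes 1/9.
Hugo is living and takes 2/9.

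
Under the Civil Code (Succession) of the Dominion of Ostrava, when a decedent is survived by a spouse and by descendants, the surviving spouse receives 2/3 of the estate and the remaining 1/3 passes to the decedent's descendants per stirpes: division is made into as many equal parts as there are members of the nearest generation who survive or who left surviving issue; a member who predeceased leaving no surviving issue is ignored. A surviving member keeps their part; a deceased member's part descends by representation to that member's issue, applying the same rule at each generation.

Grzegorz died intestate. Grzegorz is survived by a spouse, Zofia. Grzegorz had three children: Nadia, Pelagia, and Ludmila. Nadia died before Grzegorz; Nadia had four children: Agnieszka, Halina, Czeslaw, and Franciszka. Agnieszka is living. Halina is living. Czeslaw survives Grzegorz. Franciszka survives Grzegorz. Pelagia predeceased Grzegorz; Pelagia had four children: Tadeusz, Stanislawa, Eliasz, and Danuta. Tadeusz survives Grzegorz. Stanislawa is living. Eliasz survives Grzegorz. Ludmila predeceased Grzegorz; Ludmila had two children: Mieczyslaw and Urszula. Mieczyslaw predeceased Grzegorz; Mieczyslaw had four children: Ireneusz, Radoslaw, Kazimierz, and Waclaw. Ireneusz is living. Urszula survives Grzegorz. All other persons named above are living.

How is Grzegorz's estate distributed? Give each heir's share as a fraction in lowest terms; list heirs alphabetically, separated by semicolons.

Zofia, as surviving spouse, takes 2/3.
The remaining 1/3 passes to Grzegorz's descendants per stirpes.
The 1/3 is divided into 3 equal shares of 1/9 among Nadia, Pelagia, Ludmila.
Nadia predeceased; the 1/9 allotted to Nadia's branch passes to Nadia's issue by representation.
The 1/9 is divided into 4 equal shares of 1/36 among Agnieszka, Halina, Czeslaw, Franciszka.
Agnieszka is living and takes 1/36.
Halina is living and takes 1/36.
Czeslaw is living and takes 1/36.
Franciszka is living and takes 1/36.
Pelagia predeceased; the 1/9 allotted to Pelagia's branch passes to Pelagia's issue by representation.
The 1/9 is divided into 4 equal shares of 1/36 among Tadeusz, Stanislawa, Eliasz, Danuta.
Tadeusz is living and takes 1/36.
Stanislawa is living and takes 1/36.
Eliasz is living and takes 1/36.
Danuta is living and takes 1/36.
Ludmila predeceased; the 1/9 allotted to Ludmila's branch passes to Ludmila's issue by representation.
The 1/9 is divided into 2 equal shares of 1/18 among Mieczyslaw, Urszula.
Mieczyslaw predeceased; the 1/18 allotted to Mieczyslaw's branch passes to Mieczyslaw's issue by representation.
The 1/18 is divided into 4 equal shares of 1/72 among Ireneusz, Radoslaw, Kazimierz, Waclaw.
Ireneusz is living and takes 1/72.
Radoslaw is living and takes 1/72.
Kazimierz is living and takes 1/72.
Waclaw is living and takes 1/72.
Urszula is living and takes 1/18.

Agnieszka 1/36; Czeslaw 1/36; Danuta 1/36; Eliasz 1/36; Franciszka 1/36; Halina 1/36; Ireneusz 1/72; Kazimierz 1/72; Radoslaw 1/72; Stanislawa 1/36; Tadeusz 1/36; Urszula 1/18; Waclaw 1/72; Zofia 2/3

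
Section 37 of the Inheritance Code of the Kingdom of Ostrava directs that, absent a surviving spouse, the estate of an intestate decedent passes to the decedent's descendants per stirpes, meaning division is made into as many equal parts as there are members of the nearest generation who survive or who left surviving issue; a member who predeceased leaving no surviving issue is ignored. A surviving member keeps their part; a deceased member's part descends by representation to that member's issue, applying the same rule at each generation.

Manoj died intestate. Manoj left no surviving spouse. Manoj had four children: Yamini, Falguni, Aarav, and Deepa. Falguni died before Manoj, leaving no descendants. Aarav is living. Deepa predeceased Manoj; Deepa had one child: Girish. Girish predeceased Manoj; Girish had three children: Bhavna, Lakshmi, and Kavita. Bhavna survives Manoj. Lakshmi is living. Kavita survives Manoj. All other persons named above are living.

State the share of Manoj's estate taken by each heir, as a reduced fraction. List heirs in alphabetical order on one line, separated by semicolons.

There is no surviving spouse, so the entire estate passes to Manoj's descendants per stirpes.
Falguni left no surviving issue, so that branch lapses and is disregarded.
The estate is divided into 3 equal shares of 1/3 among Yamini, Aarav, Deepa.
Yamini is living and takes 1/3.
Aarav is living and takes 1/3.
Deepa predeceased; the 1/3 allotted to Deepa's branch passes to Deepa's issue by representation.
Girish's line is the sole branch at this level, so the full 1/3 passes to Girish's issue by representation.
The 1/3 is divided into 3 equal shares of 1/9 among Bhavna, Lakshmi, Kavita.
Bhavna is living and takes 1/9.
Lakshmi is living and takes 1/9.
Kavita is living and takes 1/9.

Aarav 1/3; Bhavna 1/9; Kavita 1/9; Lakshmi 1/9; Yamini 1/3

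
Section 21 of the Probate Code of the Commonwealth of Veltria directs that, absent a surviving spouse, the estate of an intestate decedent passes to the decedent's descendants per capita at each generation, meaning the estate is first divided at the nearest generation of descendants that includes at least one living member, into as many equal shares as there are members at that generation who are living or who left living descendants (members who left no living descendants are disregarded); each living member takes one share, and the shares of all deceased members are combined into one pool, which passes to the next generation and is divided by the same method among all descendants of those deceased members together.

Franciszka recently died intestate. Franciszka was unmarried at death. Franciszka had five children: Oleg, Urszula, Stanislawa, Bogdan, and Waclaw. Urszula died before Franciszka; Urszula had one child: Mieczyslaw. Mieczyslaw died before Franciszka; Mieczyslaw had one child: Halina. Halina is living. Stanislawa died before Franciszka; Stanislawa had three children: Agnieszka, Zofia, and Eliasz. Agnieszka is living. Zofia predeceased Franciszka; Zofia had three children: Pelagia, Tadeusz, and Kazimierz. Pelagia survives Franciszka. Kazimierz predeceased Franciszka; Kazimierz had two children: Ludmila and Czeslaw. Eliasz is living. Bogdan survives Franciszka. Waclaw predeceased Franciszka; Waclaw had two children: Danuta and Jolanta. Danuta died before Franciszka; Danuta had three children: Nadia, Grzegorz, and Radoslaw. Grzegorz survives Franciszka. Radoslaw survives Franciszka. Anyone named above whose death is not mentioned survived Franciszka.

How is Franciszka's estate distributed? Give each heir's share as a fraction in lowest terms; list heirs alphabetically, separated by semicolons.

There is no surviving spouse, so the entire estate passes to Franciszka's descendants per capita at each generation.
At generation 1 (Oleg, Urszula, Stanislawa, Bogdan, Waclaw) there are 5 shares of (1)/5 = 1/5 each.
Living: Oleg and Bogdan — each takes 1/5.
Deceased: Urszula, Stanislawa, and Waclaw. Their combined 3/5 is pooled and carried to generation 2.
At generation 2 (Mieczyslaw, Agnieszka, Zofia, Eliasz, Danuta, Jolanta) there are 6 shares of (3/5)/6 = 1/10 each.
Living: Agnieszka, Eliasz, and Jolanta — each takes 1/10.
Deceased: Mieczyslaw, Zofia, and Danuta. Their combined 3/10 is pooled and carried to generation 3.
At generation 3 (Halina, Pelagia, Tadeusz, Kazimierz, Nadia, Grzegorz, Radoslaw) there are 7 shares of (3/10)/7 = 3/70 each.
Living: Halina, Pelagia, Tadeusz, Nadia, Grzegorz, and Radoslaw — each takes 3/70.
Deceased: Kazimierz. That 3/70 share is carried to generation 4.
At generation 4 (Ludmila, Czeslaw) there are 2 shares of (3/70)/2 = 3/140 each.
Living: Ludmila and Czeslaw — each takes 3/140.

Agnieszka 1/10; Bogdan 1/5; Czeslaw 3/140; Eliasz 1/10; Grzegorz 3/70; Halina 3/70; Jolanta 1/10; Ludmila 3/140; Nadia 3/70; Oleg 1/5; Pelagia 3/70; Radoslaw 3/70; Tadeusz 3/70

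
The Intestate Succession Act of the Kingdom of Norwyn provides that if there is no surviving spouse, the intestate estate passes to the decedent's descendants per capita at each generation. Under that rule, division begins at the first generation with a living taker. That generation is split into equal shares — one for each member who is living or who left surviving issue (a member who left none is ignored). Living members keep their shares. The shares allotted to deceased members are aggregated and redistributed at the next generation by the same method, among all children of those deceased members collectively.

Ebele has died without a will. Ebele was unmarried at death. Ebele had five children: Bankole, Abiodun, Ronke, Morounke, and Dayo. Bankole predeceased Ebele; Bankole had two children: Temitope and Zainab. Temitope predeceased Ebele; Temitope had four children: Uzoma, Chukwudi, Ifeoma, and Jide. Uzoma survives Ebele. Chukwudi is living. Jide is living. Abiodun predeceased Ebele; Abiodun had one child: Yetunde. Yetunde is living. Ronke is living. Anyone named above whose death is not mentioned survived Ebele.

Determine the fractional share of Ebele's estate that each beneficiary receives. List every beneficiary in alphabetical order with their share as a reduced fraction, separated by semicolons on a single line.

There is no surviving spouse, so the entire estate passes to Ebele's descendants per capita at each generation.
At generation 1 (Bankole, Abiodun, Ronke, Morounke, Dayo) there are 5 shares of (1)/5 = 1/5 each.
Living: Ronke, Morounke, and Dayo — each takes 1/5.
Deceased: Bankole and Abiodun. Their combined 2/5 is pooled and carried to generation 2.
At generation 2 (Temitope, Zainab, Yetunde) there are 3 shares of (2/5)/3 = 2/15 each.
Living: Zainab and Yetunde — each takes 2/15.
Deceased: Temitope. That 2/15 share is carried to generation 3.
At generation 3 (Uzoma, Chukwudi, Ifeoma, Jide) there are 4 shares of (2/15)/4 = 1/30 each.
Living: Uzoma, Chukwudi, Ifeoma, and Jide — each takes 1/30.

Chukwudi 1/30; Dayo 1/5; Ifeoma 1/30; Jide 1/30; Morounke 1/5; Ronke 1/5; Uzoma 1/30; Yetunde 2/15; Zainab 2/15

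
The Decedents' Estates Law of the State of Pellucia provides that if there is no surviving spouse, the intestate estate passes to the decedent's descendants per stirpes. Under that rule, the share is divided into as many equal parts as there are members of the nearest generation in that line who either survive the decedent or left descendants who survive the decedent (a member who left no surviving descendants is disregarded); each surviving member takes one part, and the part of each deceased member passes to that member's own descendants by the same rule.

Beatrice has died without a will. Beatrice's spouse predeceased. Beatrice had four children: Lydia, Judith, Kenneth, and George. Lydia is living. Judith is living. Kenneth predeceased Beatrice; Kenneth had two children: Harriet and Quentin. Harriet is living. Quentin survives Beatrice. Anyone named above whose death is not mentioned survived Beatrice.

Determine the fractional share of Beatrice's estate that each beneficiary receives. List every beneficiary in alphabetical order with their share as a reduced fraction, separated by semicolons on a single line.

There is no surviving spouse, so the entire estate passes to Beatrice's descendants per stirpes.
The estate is divided into 4 equal shares of 1/4 among Lydia, Judith, Kenneth, George.
Lydia is living and takes 1/4.
Judith is living and takes 1/4.
Kenneth predeceased; the 1/4 allotted to Kenneth's branch passes to Kenneth's issue by representation.
The 1/4 is divided into 2 equal shares of 1/8 among Harriet, Quentin.
Harriet is living and takes 1/8.
Quentin is living and takes 1/8.
George is living and takes 1/4.

George 1/4; Harriet 1/8; Judith 1/4; Lydia 1/4; Quentin 1/8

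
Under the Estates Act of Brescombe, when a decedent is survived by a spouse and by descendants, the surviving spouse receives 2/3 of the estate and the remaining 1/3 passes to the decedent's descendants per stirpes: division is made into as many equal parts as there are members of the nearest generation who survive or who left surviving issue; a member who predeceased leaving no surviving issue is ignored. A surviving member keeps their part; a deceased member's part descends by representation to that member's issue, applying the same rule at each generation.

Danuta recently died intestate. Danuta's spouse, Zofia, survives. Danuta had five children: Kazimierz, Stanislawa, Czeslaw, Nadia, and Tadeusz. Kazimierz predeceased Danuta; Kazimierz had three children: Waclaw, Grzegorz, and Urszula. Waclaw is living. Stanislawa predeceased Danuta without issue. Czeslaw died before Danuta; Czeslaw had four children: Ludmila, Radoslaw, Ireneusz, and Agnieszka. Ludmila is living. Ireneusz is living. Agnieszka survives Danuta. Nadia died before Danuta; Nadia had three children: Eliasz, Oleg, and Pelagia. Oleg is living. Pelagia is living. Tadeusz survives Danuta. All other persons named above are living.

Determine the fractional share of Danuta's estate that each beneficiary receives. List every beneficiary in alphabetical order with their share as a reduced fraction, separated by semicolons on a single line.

Agnieszka 1/48; Eliasz 1/36; Grzegorz 1/36; Ireneusz 1/48; Ludmila 1/48; Oleg 1/36; Pelagia 1/36; Radoslaw 1/48; Tadeusz 1/12; Urszula 1/36; Waclaw 1/36; Zofia 2/3

Zofia, as surviving spouse, takes 2/3.
The remaining 1/3 passes to Danuta's descendants per stirpes.
Stanislawa left no surviving issue, so that branch lapses and is disregarded.
The 1/3 is divided into 4 equal shares of 1/12 among Kazimierz, Czeslaw, Nadia, Tadeusz.
Kazimierz predeceased; the 1/12 allotted to Kazimierz's branch passes to Kazimierz's issue by representation.
The 1/12 is divided into 3 equal shares of 1/36 among Waclaw, Grzegorz, Urszula.
Waclaw is living and takes 1/36.
Grzegorz is living and takes 1/36.
Urszula is living and takes 1/36.
Czeslaw predeceased; the 1/12 allotted to Czeslaw's branch passes to Czeslaw's issue by representation.
The 1/12 is divided into 4 equal shares of 1/48 among Ludmila, Radoslaw, Ireneusz, Agnieszka.
Ludmila is living and takes 1/48.
Radoslaw is living and takes 1/48.
Ireneusz is living and takes 1/48.
Agnieszka is living and takes 1/48.
Nadia predeceased; the 1/12 allotted to Nadia's branch passes to Nadia's issue by representation.
The 1/12 is divided into 3 equal shares of 1/36 among Eliasz, Oleg, Pelagia.
Eliasz is living and takes 1/36.
Oleg is living and takes 1/36.
Pelagia is living and takes 1/36.
Tadeusz is living and takes 1/12.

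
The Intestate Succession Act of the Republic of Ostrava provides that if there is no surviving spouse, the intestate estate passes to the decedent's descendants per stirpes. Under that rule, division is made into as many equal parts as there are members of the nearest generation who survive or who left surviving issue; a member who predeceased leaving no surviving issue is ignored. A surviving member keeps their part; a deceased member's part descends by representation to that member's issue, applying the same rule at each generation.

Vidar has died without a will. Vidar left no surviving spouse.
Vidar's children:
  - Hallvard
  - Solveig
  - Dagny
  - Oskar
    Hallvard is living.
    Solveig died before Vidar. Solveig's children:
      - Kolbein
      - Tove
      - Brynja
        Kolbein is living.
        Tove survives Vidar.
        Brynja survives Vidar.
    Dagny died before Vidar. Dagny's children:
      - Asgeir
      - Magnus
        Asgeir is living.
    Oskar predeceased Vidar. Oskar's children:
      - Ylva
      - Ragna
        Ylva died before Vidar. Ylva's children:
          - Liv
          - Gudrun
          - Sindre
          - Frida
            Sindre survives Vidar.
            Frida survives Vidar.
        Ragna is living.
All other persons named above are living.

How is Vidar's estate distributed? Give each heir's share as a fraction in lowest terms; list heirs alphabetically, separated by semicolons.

There is no surviving spouse, so the entire estate passes to Vidar's descendants per stirpes.
The estate is divided into 4 equal shares of 1/4 among Hallvard, Solveig, Dagny, Oskar.
Hallvard is living and takes 1/4.
Solveig predeceased; the 1/4 allotted to Solveig's branch passes to Solveig's issue by representation.
The 1/4 is divided into 3 equal shares of 1/12 among Kolbein, Tove, Brynja.
Kolbein is living and takes 1/12.
Tove is living and takes 1/12.
Brynja is living and takes 1/12.
Dagny predeceased; the 1/4 allotted to Dagny's branch passes to Dagny's issue by representation.
The 1/4 is divided into 2 equal shares of 1/8 among Asgeir, Magnus.
Asgeir is living and takes 1/8.
Magnus is living and takes 1/8.
Oskar predeceased; the 1/4 allotted to Oskar's branch passes to Oskar's issue by representation.
The 1/4 is divided into 2 equal shares of 1/8 among Ylva, Ragna.
Ylva predeceased; the 1/8 allotted to Ylva's branch passes to Ylva's issue by representation.
The 1/8 is divided into 4 equal shares of 1/32 among Liv, Gudrun, Sindre, Frida.
Liv is living and takes 1/32.
Gudrun is living and takes 1/32.
Sindre is living and takes 1/32.
Frida is living and takes 1/32.
Ragna is living and takes 1/8.

Asgeir 1/8; Brynja 1/12; Frida 1/32; Gudrun 1/32; Hallvard 1/4; Kolbein 1/12; Liv 1/32; Magnus 1/8; Ragna 1/8; Sindre 1/32; Tove 1/12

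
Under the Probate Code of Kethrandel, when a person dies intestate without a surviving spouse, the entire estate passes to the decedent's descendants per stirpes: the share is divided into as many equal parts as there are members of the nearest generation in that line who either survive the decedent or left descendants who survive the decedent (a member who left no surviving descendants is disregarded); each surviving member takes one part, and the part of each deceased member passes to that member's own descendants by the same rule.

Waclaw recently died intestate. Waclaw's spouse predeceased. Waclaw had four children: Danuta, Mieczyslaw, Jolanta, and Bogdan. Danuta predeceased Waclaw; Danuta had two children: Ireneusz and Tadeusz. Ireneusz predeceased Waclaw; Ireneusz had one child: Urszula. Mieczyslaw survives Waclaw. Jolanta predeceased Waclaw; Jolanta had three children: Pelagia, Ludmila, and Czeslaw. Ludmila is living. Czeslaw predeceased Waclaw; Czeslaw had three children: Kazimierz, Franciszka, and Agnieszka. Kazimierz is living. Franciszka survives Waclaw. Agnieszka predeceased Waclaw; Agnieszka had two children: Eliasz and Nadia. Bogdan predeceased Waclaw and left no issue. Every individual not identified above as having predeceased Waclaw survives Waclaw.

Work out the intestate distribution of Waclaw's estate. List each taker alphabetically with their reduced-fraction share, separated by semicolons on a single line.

Eliasz 1/54; Franciszka 1/27; Kazimierz 1/27; Ludmila 1/9; Mieczyslaw 1/3; Nadia 1/54; Pelagia 1/9; Tadeusz 1/6; Urszula 1/6

There is no surviving spouse, so the entire estate passes to Waclaw's descendants per stirpes.
Bogdan left no surviving issue, so that branch lapses and is disregarded.
The estate is divided into 3 equal shares of 1/3 among Danuta, Mieczyslaw, Jolanta.
Danuta predeceased; the 1/3 allotted to Danuta's branch passes to Danuta's issue by representation.
The 1/3 is divided into 2 equal shares of 1/6 among Ireneusz, Tadeusz.
Ireneusz predeceased; the 1/6 allotted to Ireneusz's branch passes to Ireneusz's issue by representation.
Urszula is the sole taker at this level and receives the full 1/6.
Tadeusz is living and takes 1/6.
Mieczyslaw is living and takes 1/3.
Jolanta predeceased; the 1/3 allotted to Jolanta's branch passes to Jolanta's issue by representation.
The 1/3 is divided into 3 equal shares of 1/9 among Pelagia, Ludmila, Czeslaw.
Pelagia is living and takes 1/9.
Ludmila is living and takes 1/9.
Czeslaw predeceased; the 1/9 allotted to Czeslaw's branch passes to Czeslaw's issue by representation.
The 1/9 is divided into 3 equal shares of 1/27 among Kazimierz, Franciszka, Agnieszka.
Kazimierz is living and takes 1/27.
Franciszka is living and takes 1/27.
Agnieszka predeceased; the 1/27 allotted to Agnieszka's branch passes to Agnieszka's issue by representation.
The 1/27 is divided into 2 equal shares of 1/54 among Eliasz, Nadia.
Eliasz is living and takes 1/54.
Nadia is living and takes 1/54.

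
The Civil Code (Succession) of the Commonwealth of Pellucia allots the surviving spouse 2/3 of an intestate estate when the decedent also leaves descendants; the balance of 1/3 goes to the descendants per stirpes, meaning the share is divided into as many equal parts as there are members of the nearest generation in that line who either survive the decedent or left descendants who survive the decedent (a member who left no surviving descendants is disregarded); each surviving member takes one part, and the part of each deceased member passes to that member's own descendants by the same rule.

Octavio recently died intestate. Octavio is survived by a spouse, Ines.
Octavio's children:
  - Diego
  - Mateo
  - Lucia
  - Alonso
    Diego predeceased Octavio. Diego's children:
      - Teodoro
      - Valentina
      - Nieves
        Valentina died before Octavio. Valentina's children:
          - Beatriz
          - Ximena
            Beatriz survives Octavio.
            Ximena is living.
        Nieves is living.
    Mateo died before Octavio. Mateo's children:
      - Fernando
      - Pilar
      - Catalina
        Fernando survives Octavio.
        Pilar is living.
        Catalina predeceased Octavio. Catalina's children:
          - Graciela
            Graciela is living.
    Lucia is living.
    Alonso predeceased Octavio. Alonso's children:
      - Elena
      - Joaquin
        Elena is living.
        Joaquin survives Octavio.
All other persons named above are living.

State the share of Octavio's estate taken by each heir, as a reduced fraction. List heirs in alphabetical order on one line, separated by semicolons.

Ines, as surviving spouse, takes 2/3.
The remaining 1/3 passes to Octavio's descendants per stirpes.
The 1/3 is divided into 4 equal shares of 1/12 among Diego, Mateo, Lucia, Alonso.
Diego predeceased; the 1/12 allotted to Diego's branch passes to Diego's issue by representation.
The 1/12 is divided into 3 equal shares of 1/36 among Teodoro, Valentina, Nieves.
Teodoro is living and takes 1/36.
Valentina predeceased; the 1/36 allotted to Valentina's branch passes to Valentina's issue by representation.
The 1/36 is divided into 2 equal shares of 1/72 among Beatriz, Ximena.
Beatriz is living and takes 1/72.
Ximena is living and takes 1/72.
Nieves is living and takes 1/36.
Mateo predeceased; the 1/12 allotted to Mateo's branch passes to Mateo's issue by representation.
The 1/12 is divided into 3 equal shares of 1/36 among Fernando, Pilar, Catalina.
Fernando is living and takes 1/36.
Pilar is living and takes 1/36.
Catalina predeceased; the 1/36 allotted to Catalina's branch passes to Catalina's issue by representation.
Graciela is the sole taker at this level and receives the full 1/36.
Lucia is living and takes 1/12.
Alonso predeceased; the 1/12 allotted to Alonso's branch passes to Alonso's issue by representation.
The 1/12 is divided into 2 equal shares of 1/24 among Elena, Joaquin.
Elena is living and takes 1/24.
Joaquin is living and takes 1/24.

Beatriz 1/72; Elena 1/24; Fernando 1/36; Graciela 1/36; Ines 2/3; Joaquin 1/24; Lucia 1/12; Nieves 1/36; Pilar 1/36; Teodoro 1/36; Ximena 1/72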